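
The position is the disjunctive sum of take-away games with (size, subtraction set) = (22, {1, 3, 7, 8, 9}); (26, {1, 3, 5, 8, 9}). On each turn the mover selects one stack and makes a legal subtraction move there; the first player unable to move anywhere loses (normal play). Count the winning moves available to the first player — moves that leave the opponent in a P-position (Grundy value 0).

2

Stack A, S = {1, 3, 7, 8, 9}:
G(0) = 0
G(1) = mex{0} = 1
G(2) = mex{1} = 0
G(3) = mex{0,0} = 1
G(4) = mex{1,1} = 0
G(5) = mex{0,0} = 1
G(6) = mex{1,1} = 0
G(7) = mex{0,0,0} = 1
G(8) = mex{1,1,1,0} = 2
G(9) = mex{2,0,0,1,0} = 3
G(10) = mex{3,1,1,0,1} = 2
G(11) = mex{2,2,0,1,0} = 3
G(12) = mex{3,3,1,0,1} = 2
G(13) = mex{2,2,0,1,0} = 3
G(14) = mex{3,3,1,0,1} = 2
G(15) = mex{2,2,2,1,0} = 3
G(16) = mex{3,3,3,2,1} = 0
G(17) = mex{0,2,2,3,2} = 1
G(18) = mex{1,3,3,2,3} = 0
G(19) = mex{0,0,2,3,2} = 1
G(20) = mex{1,1,3,2,3} = 0
G(21) = mex{0,0,2,3,2} = 1
G(22) = mex{1,1,3,2,3} = 0
G_A(22) = 0.
Stack B, S = {1, 3, 5, 8, 9}:
G(0) = 0
G(1) = mex{0} = 1
G(2) = mex{1} = 0
G(3) = mex{0,0} = 1
G(4) = mex{1,1} = 0
G(5) = mex{0,0,0} = 1
G(6) = mex{1,1,1} = 0
G(7) = mex{0,0,0} = 1
G(8) = mex{1,1,1,0} = 2
G(9) = mex{2,0,0,1,0} = 3
G(10) = mex{3,1,1,0,1} = 2
G(11) = mex{2,2,0,1,0} = 3
G(12) = mex{3,3,1,0,1} = 2
G(13) = mex{2,2,2,1,0} = 3
G(14) = mex{3,3,3,0,1} = 2
G(15) = mex{2,2,2,1,0} = 3
G(16) = mex{3,3,3,2,1} = 0
G(17) = mex{0,2,2,3,2} = 1
G(18) = mex{1,3,3,2,3} = 0
G(19) = mex{0,0,2,3,2} = 1
G(20) = mex{1,1,3,2,3} = 0
G(21) = mex{0,0,0,3,2} = 1
G(22) = mex{1,1,1,2,3} = 0
G(23) = mex{0,0,0,3,2} = 1
G(24) = mex{1,1,1,0,3} = 2
G(25) = mex{2,0,0,1,0} = 3
G(26) = mex{3,1,1,0,1} = 2
G_B(26) = 2.
Combined Grundy value = 0 ⊕ 2 = 2.
A winning move leaves total XOR = 0, i.e. changes one component's Grundy value g to g ⊕ X where X is the current total.
Stack A: need g' = 0⊕2 = 2. Options: 22−1→G=1, 22−3→G=1, 22−7→G=3, 22−8→G=2, 22−9→G=3. Hits: 1.
Stack B: need g' = 2⊕2 = 0. Options: 26−1→G=3, 26−3→G=1, 26−5→G=1, 26−8→G=0, 26−9→G=1. Hits: 1.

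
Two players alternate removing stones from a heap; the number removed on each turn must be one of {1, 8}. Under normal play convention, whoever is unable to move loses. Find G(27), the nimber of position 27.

n :  0  1  2  3  4  5  6  7  8  9 10 11 12 13 14 15 16 17 18 19 20 21 22 23 24 25 26 27
G :  0  1  0  1  0  1  0  1  2  0  1  0  1  0  1  0  1  2  0  1  0  1  0  1  0  1  2  0

0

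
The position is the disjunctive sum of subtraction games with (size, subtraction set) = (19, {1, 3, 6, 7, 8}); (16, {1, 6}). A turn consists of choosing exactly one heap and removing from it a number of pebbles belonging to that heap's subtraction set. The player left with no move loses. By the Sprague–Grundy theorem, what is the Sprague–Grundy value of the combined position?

2

Heap A, S = {1, 3, 6, 7, 8}:
n :  0  1  2  3  4  5  6  7  8  9 10 11 12 13 14 15 16 17 18 19
G :  0  1  0  1  0  1  2  3  2  3  2  3  4  0  1  0  1  0  1  2
G_A(19) = 2.
Heap B, S = {1, 6}:
G(0) = 0
G(1) = mex{0} = 1
G(2) = mex{1} = 0
G(3) = mex{0} = 1
G(4) = mex{1} = 0
G(5) = mex{0} = 1
G(6) = mex{1,0} = 2
G(7) = mex{2,1} = 0
G(8) = mex{0,0} = 1
G(9) = mex{1,1} = 0
G(10) = mex{0,0} = 1
G(11) = mex{1,1} = 0
G(12) = mex{0,2} = 1
G(13) = mex{1,0} = 2
G(14) = mex{2,1} = 0
G(15) = mex{0,0} = 1
G(16) = mex{1,1} = 0
G_B(16) = 0.
Combined Grundy value = 2 ⊕ 0 = 2.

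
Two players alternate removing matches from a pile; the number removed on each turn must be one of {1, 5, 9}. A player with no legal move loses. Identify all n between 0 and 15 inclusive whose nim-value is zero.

n :  0  1  2  3  4  5  6  7  8  9 10 11 12 13 14 15
G :  0  1  0  1  0  1  0  1  0  1  0  1  0  1  0  1
P-positions are exactly the n with G(n) = 0.

0, 2, 4, 6, 8, 10, 12, 14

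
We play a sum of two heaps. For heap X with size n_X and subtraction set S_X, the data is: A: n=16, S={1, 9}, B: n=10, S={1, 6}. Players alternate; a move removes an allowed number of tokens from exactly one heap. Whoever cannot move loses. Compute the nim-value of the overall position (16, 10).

Heap A, S = {1, 9}:
n :  0  1  2  3  4  5  6  7  8  9 10 11 12 13 14 15 16
G :  0  1  0  1  0  1  0  1  0  1  0  1  0  1  0  1  0
G_A(16) = 0.
Heap B, S = {1, 6}:
G(0) = 0
G(1) = mex{0} = 1
G(2) = mex{1} = 0
G(3) = mex{0} = 1
G(4) = mex{1} = 0
G(5) = mex{0} = 1
G(6) = mex{1,0} = 2
G(7) = mex{2,1} = 0
G(8) = mex{0,0} = 1
G(9) = mex{1,1} = 0
G(10) = mex{0,0} = 1
G_B(10) = 1.
Combined Grundy value = 0 ⊕ 1 = 1.

1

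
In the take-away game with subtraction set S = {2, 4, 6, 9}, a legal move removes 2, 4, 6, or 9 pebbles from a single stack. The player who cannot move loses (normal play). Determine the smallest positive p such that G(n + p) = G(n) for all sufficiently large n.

n :  0  1  2  3  4  5  6  7  8  9 10 11 12 13 14 15 16 17 18 19 20 21 22 23 24 25 26 27 28
G :  0  0  1  1  2  2  3  3  0  4  1  0  2  1  3  2  0  3  1  0  2  1  3  2  0  3  1  0  2
From n = 10 onward G(n+8) = G(n); since this holds over max(S) = 9 consecutive positions the period is 8 (pre-period 10).

8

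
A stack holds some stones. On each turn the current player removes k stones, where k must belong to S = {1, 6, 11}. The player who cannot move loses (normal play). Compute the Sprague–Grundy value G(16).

G(0) = 0
G(1) = mex{0} = 1
G(2) = mex{1} = 0
G(3) = mex{0} = 1
G(4) = mex{1} = 0
G(5) = mex{0} = 1
G(6) = mex{1,0} = 2
G(7) = mex{2,1} = 0
G(8) = mex{0,0} = 1
G(9) = mex{1,1} = 0
G(10) = mex{0,0} = 1
G(11) = mex{1,1,0} = 2
G(12) = mex{2,2,1} = 0
G(13) = mex{0,0,0} = 1
G(14) = mex{1,1,1} = 0
G(15) = mex{0,0,0} = 1
G(16) = mex{1,1,1} = 0

0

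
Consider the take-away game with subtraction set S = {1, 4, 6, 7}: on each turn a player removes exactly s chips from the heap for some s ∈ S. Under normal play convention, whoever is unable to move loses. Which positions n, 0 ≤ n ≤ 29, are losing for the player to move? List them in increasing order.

0, 2, 5, 10, 13, 15, 18, 23, 26, 28

n :  0  1  2  3  4  5  6  7  8  9 10 11 12 13 14 15 16 17 18 19 20 21 22 23 24 25 26 27 28 29
G :  0  1  0  1  2  0  1  2  3  2  0  1  2  0  1  0  1  2  0  1  2  3  2  0  1  2  0  1  0  1
P-positions are exactly the n with G(n) = 0.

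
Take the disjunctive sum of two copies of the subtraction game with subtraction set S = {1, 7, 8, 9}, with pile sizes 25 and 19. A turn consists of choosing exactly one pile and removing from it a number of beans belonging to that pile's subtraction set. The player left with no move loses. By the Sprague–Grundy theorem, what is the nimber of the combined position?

2

All piles use S = {1, 7, 8, 9}:
G(0) = 0
G(1) = mex{0} = 1
G(2) = mex{1} = 0
G(3) = mex{0} = 1
G(4) = mex{1} = 0
G(5) = mex{0} = 1
G(6) = mex{1} = 0
G(7) = mex{0,0} = 1
G(8) = mex{1,1,0} = 2
G(9) = mex{2,0,1,0} = 3
G(10) = mex{3,1,0,1} = 2
G(11) = mex{2,0,1,0} = 3
G(12) = mex{3,1,0,1} = 2
G(13) = mex{2,0,1,0} = 3
G(14) = mex{3,1,0,1} = 2
G(15) = mex{2,2,1,0} = 3
G(16) = mex{3,3,2,1} = 0
G(17) = mex{0,2,3,2} = 1
G(18) = mex{1,3,2,3} = 0
G(19) = mex{0,2,3,2} = 1
G(20) = mex{1,3,2,3} = 0
G(21) = mex{0,2,3,2} = 1
G(22) = mex{1,3,2,3} = 0
G(23) = mex{0,0,3,2} = 1
G(24) = mex{1,1,0,3} = 2
G(25) = mex{2,0,1,0} = 3
Pile A: G(25) = 3.
Pile B: G(19) = 1.
Combined Grundy value = 3 ⊕ 1 = 2.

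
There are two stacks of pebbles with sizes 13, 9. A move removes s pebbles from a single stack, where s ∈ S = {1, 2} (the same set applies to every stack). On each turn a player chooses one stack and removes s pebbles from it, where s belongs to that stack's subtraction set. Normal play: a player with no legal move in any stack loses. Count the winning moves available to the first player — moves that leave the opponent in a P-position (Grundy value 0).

2

All stacks use S = {1, 2}:
G(0) = 0
G(1) = mex{0} = 1
G(2) = mex{1,0} = 2
G(3) = mex{2,1} = 0
G(4) = mex{0,2} = 1
G(5) = mex{1,0} = 2
G(6) = mex{2,1} = 0
G(7) = mex{0,2} = 1
G(8) = mex{1,0} = 2
G(9) = mex{2,1} = 0
G(10) = mex{0,2} = 1
G(11) = mex{1,0} = 2
G(12) = mex{2,1} = 0
G(13) = mex{0,2} = 1
Stack A: G(13) = 1.
Stack B: G(9) = 0.
Combined Grundy value = 1 ⊕ 0 = 1.
A winning move leaves total XOR = 0, i.e. changes one component's Grundy value g to g ⊕ X where X is the current total.
Stack A: need g' = 1⊕1 = 0. Options: 13−1→G=0, 13−2→G=2. Hits: 1.
Stack B: need g' = 0⊕1 = 1. Options: 9−1→G=2, 9−2→G=1. Hits: 1.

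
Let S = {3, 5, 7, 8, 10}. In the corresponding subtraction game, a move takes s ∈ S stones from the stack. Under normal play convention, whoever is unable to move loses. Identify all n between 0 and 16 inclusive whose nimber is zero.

0, 1, 2, 13, 14, 15

G(0) = 0
G(1) = mex{} = 0
G(2) = mex{} = 0
G(3) = mex{0} = 1
G(4) = mex{0} = 1
G(5) = mex{0,0} = 1
G(6) = mex{1,0} = 2
G(7) = mex{1,0,0} = 2
G(8) = mex{1,1,0,0} = 2
G(9) = mex{2,1,0,0} = 3
G(10) = mex{2,1,1,0,0} = 3
G(11) = mex{2,2,1,1,0} = 3
G(12) = mex{3,2,1,1,0} = 4
G(13) = mex{3,2,2,1,1} = 0
G(14) = mex{3,3,2,2,1} = 0
G(15) = mex{4,3,2,2,1} = 0
G(16) = mex{0,3,3,2,2} = 1
P-positions are exactly the n with G(n) = 0.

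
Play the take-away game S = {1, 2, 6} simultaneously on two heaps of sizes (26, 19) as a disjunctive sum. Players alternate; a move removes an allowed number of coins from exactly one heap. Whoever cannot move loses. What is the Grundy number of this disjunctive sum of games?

0

All heaps use S = {1, 2, 6}:
G(0) = 0
G(1) = mex{0} = 1
G(2) = mex{1,0} = 2
G(3) = mex{2,1} = 0
G(4) = mex{0,2} = 1
G(5) = mex{1,0} = 2
G(6) = mex{2,1,0} = 3
G(7) = mex{3,2,1} = 0
G(8) = mex{0,3,2} = 1
G(9) = mex{1,0,0} = 2
G(10) = mex{2,1,1} = 0
G(11) = mex{0,2,2} = 1
G(12) = mex{1,0,3} = 2
G(13) = mex{2,1,0} = 3
G(14) = mex{3,2,1} = 0
G(15) = mex{0,3,2} = 1
G(16) = mex{1,0,0} = 2
G(17) = mex{2,1,1} = 0
G(18) = mex{0,2,2} = 1
G(19) = mex{1,0,3} = 2
G(20) = mex{2,1,0} = 3
G(21) = mex{3,2,1} = 0
G(22) = mex{0,3,2} = 1
G(23) = mex{1,0,0} = 2
G(24) = mex{2,1,1} = 0
G(25) = mex{0,2,2} = 1
G(26) = mex{1,0,3} = 2
Heap A: G(26) = 2.
Heap B: G(19) = 2.
Combined Grundy value = 2 ⊕ 2 = 0.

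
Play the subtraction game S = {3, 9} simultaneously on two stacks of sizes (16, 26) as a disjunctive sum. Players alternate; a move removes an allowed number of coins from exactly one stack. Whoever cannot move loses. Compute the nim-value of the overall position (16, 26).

All stacks use S = {3, 9}:
n :  0  1  2  3  4  5  6  7  8  9 10 11 12 13 14 15 16 17 18 19 20 21 22 23 24 25 26
G :  0  0  0  1  1  1  0  0  0  1  1  1  0  0  0  1  1  1  0  0  0  1  1  1  0  0  0
Stack A: G(16) = 1.
Stack B: G(26) = 0.
Combined Grundy value = 1 ⊕ 0 = 1.

1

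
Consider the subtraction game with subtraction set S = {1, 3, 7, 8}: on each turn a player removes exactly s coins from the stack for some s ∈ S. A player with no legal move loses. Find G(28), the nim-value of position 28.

n :  0  1  2  3  4  5  6  7  8  9 10 11 12 13 14 15 16 17 18 19 20 21 22 23 24 25 26 27 28
G :  0  1  0  1  0  1  0  1  2  3  2  3  2  3  2  0  1  0  1  0  1  0  1  2  3  2  3  2  3

3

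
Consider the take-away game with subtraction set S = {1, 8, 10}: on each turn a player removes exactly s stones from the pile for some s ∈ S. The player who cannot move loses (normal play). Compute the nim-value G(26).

2

G(0) = 0
G(1) = mex{0} = 1
G(2) = mex{1} = 0
G(3) = mex{0} = 1
G(4) = mex{1} = 0
G(5) = mex{0} = 1
G(6) = mex{1} = 0
G(7) = mex{0} = 1
G(8) = mex{1,0} = 2
G(9) = mex{2,1} = 0
G(10) = mex{0,0,0} = 1
G(11) = mex{1,1,1} = 0
G(12) = mex{0,0,0} = 1
G(13) = mex{1,1,1} = 0
G(14) = mex{0,0,0} = 1
G(15) = mex{1,1,1} = 0
G(16) = mex{0,2,0} = 1
G(17) = mex{1,0,1} = 2
G(18) = mex{2,1,2} = 0
G(19) = mex{0,0,0} = 1
G(20) = mex{1,1,1} = 0
G(21) = mex{0,0,0} = 1
G(22) = mex{1,1,1} = 0
G(23) = mex{0,0,0} = 1
G(24) = mex{1,1,1} = 0
G(25) = mex{0,2,0} = 1
G(26) = mex{1,0,1} = 2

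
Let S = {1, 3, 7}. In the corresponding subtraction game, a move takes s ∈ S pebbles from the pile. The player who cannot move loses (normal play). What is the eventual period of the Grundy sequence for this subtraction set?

n :  0  1  2  3  4  5  6  7  8  9 10 11 12 13 14
G :  0  1  0  1  0  1  0  1  0  1  0  1  0  1  0
G(n+2) = G(n) holds for n = 0,…,6 (a full window of length max(S) = 7), so the sequence is purely periodic with period 2.

2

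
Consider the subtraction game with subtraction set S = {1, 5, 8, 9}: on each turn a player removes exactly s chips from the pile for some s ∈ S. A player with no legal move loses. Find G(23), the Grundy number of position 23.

G(0) = 0
G(1) = mex{0} = 1
G(2) = mex{1} = 0
G(3) = mex{0} = 1
G(4) = mex{1} = 0
G(5) = mex{0,0} = 1
G(6) = mex{1,1} = 0
G(7) = mex{0,0} = 1
G(8) = mex{1,1,0} = 2
G(9) = mex{2,0,1,0} = 3
G(10) = mex{3,1,0,1} = 2
G(11) = mex{2,0,1,0} = 3
G(12) = mex{3,1,0,1} = 2
G(13) = mex{2,2,1,0} = 3
G(14) = mex{3,3,0,1} = 2
G(15) = mex{2,2,1,0} = 3
G(16) = mex{3,3,2,1} = 0
G(17) = mex{0,2,3,2} = 1
G(18) = mex{1,3,2,3} = 0
G(19) = mex{0,2,3,2} = 1
G(20) = mex{1,3,2,3} = 0
G(21) = mex{0,0,3,2} = 1
G(22) = mex{1,1,2,3} = 0
G(23) = mex{0,0,3,2} = 1

1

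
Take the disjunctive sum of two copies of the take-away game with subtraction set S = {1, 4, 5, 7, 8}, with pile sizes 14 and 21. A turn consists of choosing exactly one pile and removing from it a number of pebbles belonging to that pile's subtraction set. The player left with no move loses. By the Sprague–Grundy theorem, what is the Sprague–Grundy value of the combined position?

5

All piles use S = {1, 4, 5, 7, 8}:
G(0) = 0
G(1) = mex{0} = 1
G(2) = mex{1} = 0
G(3) = mex{0} = 1
G(4) = mex{1,0} = 2
G(5) = mex{2,1,0} = 3
G(6) = mex{3,0,1} = 2
G(7) = mex{2,1,0,0} = 3
G(8) = mex{3,2,1,1,0} = 4
G(9) = mex{4,3,2,0,1} = 5
G(10) = mex{5,2,3,1,0} = 4
G(11) = mex{4,3,2,2,1} = 0
G(12) = mex{0,4,3,3,2} = 1
G(13) = mex{1,5,4,2,3} = 0
G(14) = mex{0,4,5,3,2} = 1
G(15) = mex{1,0,4,4,3} = 2
G(16) = mex{2,1,0,5,4} = 3
G(17) = mex{3,0,1,4,5} = 2
G(18) = mex{2,1,0,0,4} = 3
G(19) = mex{3,2,1,1,0} = 4
G(20) = mex{4,3,2,0,1} = 5
G(21) = mex{5,2,3,1,0} = 4
Pile A: G(14) = 1.
Pile B: G(21) = 4.
Combined Grundy value = 1 ⊕ 4 = 5.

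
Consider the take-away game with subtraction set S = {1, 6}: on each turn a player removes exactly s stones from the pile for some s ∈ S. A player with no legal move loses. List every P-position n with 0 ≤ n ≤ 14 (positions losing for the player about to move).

0, 2, 4, 7, 9, 11, 14

n :  0  1  2  3  4  5  6  7  8  9 10 11 12 13 14
G :  0  1  0  1  0  1  2  0  1  0  1  0  1  2  0
P-positions are exactly the n with G(n) = 0.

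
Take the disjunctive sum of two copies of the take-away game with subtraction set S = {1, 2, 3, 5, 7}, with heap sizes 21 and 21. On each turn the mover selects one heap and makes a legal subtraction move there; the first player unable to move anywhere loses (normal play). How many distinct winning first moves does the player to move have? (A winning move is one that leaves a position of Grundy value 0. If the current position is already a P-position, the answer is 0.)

All heaps use S = {1, 2, 3, 5, 7}:
G(0) = 0
G(1) = mex{0} = 1
G(2) = mex{1,0} = 2
G(3) = mex{2,1,0} = 3
G(4) = mex{3,2,1} = 0
G(5) = mex{0,3,2,0} = 1
G(6) = mex{1,0,3,1} = 2
G(7) = mex{2,1,0,2,0} = 3
G(8) = mex{3,2,1,3,1} = 0
G(9) = mex{0,3,2,0,2} = 1
G(10) = mex{1,0,3,1,3} = 2
G(11) = mex{2,1,0,2,0} = 3
G(12) = mex{3,2,1,3,1} = 0
G(13) = mex{0,3,2,0,2} = 1
G(14) = mex{1,0,3,1,3} = 2
G(15) = mex{2,1,0,2,0} = 3
G(16) = mex{3,2,1,3,1} = 0
G(17) = mex{0,3,2,0,2} = 1
G(18) = mex{1,0,3,1,3} = 2
G(19) = mex{2,1,0,2,0} = 3
G(20) = mex{3,2,1,3,1} = 0
G(21) = mex{0,3,2,0,2} = 1
Heap A: G(21) = 1.
Heap B: G(21) = 1.
Combined Grundy value = 1 ⊕ 1 = 0.
A winning move leaves total XOR = 0, i.e. changes one component's Grundy value g to g ⊕ X where X is the current total.
Heap A: target g' = 1⊕0 = 1, but every legal move changes the Grundy value (mex property), so 0 moves.
Heap B: target g' = 1⊕0 = 1, but every legal move changes the Grundy value (mex property), so 0 moves.

0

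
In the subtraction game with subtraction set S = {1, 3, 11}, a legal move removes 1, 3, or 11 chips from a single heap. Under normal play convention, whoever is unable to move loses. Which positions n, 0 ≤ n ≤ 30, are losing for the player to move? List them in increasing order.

G(0) = 0
G(1) = mex{0} = 1
G(2) = mex{1} = 0
G(3) = mex{0,0} = 1
G(4) = mex{1,1} = 0
G(5) = mex{0,0} = 1
G(6) = mex{1,1} = 0
G(7) = mex{0,0} = 1
G(8) = mex{1,1} = 0
G(9) = mex{0,0} = 1
G(10) = mex{1,1} = 0
G(11) = mex{0,0,0} = 1
G(12) = mex{1,1,1} = 0
G(13) = mex{0,0,0} = 1
G(14) = mex{1,1,1} = 0
G(15) = mex{0,0,0} = 1
G(16) = mex{1,1,1} = 0
G(17) = mex{0,0,0} = 1
G(18) = mex{1,1,1} = 0
G(19) = mex{0,0,0} = 1
G(20) = mex{1,1,1} = 0
G(21) = mex{0,0,0} = 1
G(22) = mex{1,1,1} = 0
G(23) = mex{0,0,0} = 1
G(24) = mex{1,1,1} = 0
G(25) = mex{0,0,0} = 1
G(26) = mex{1,1,1} = 0
G(27) = mex{0,0,0} = 1
G(28) = mex{1,1,1} = 0
G(29) = mex{0,0,0} = 1
G(30) = mex{1,1,1} = 0
P-positions are exactly the n with G(n) = 0.

0, 2, 4, 6, 8, 10, 12, 14, 16, 18, 20, 22, 24, 26, 28, 30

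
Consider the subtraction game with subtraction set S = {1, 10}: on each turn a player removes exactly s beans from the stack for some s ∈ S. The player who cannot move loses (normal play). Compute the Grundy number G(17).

n :  0  1  2  3  4  5  6  7  8  9 10 11 12 13 14 15 16 17
G :  0  1  0  1  0  1  0  1  0  1  2  0  1  0  1  0  1  0

0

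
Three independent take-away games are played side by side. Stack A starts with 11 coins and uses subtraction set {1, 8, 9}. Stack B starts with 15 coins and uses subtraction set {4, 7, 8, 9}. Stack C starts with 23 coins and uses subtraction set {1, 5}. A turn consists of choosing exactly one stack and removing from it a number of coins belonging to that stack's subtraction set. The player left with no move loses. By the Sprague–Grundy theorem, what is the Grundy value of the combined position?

Stack A, S = {1, 8, 9}:
n :  0  1  2  3  4  5  6  7  8  9 10 11
G :  0  1  0  1  0  1  0  1  2  3  2  3
G_A(11) = 3.
Stack B, S = {4, 7, 8, 9}:
G(0) = 0
G(1) = mex{} = 0
G(2) = mex{} = 0
G(3) = mex{} = 0
G(4) = mex{0} = 1
G(5) = mex{0} = 1
G(6) = mex{0} = 1
G(7) = mex{0,0} = 1
G(8) = mex{1,0,0} = 2
G(9) = mex{1,0,0,0} = 2
G(10) = mex{1,0,0,0} = 2
G(11) = mex{1,1,0,0} = 2
G(12) = mex{2,1,1,0} = 3
G(13) = mex{2,1,1,1} = 0
G(14) = mex{2,1,1,1} = 0
G(15) = mex{2,2,1,1} = 0
G_B(15) = 0.
Stack C, S = {1, 5}:
G(0) = 0
G(1) = mex{0} = 1
G(2) = mex{1} = 0
G(3) = mex{0} = 1
G(4) = mex{1} = 0
G(5) = mex{0,0} = 1
G(6) = mex{1,1} = 0
G(7) = mex{0,0} = 1
G(8) = mex{1,1} = 0
G(9) = mex{0,0} = 1
G(10) = mex{1,1} = 0
G(11) = mex{0,0} = 1
G(12) = mex{1,1} = 0
G(13) = mex{0,0} = 1
G(14) = mex{1,1} = 0
G(15) = mex{0,0} = 1
G(16) = mex{1,1} = 0
G(17) = mex{0,0} = 1
G(18) = mex{1,1} = 0
G(19) = mex{0,0} = 1
G(20) = mex{1,1} = 0
G(21) = mex{0,0} = 1
G(22) = mex{1,1} = 0
G(23) = mex{0,0} = 1
G_C(23) = 1.
Combined Grundy value = 3 ⊕ 0 ⊕ 1 = 2.

2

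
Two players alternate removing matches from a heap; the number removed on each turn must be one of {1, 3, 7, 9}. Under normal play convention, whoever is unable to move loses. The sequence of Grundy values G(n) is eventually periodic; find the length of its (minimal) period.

2

n :  0  1  2  3  4  5  6  7  8  9 10 11 12 13 14
G :  0  1  0  1  0  1  0  1  0  1  0  1  0  1  0
G(n+2) = G(n) holds for n = 0,…,8 (a full window of length max(S) = 9), so the sequence is purely periodic with period 2.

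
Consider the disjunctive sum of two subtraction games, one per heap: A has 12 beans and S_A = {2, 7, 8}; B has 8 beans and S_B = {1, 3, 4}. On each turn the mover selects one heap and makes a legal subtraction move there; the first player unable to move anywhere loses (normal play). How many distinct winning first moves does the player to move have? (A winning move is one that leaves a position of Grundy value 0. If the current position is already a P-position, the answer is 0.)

Heap A, S = {2, 7, 8}:
G(0) = 0
G(1) = mex{} = 0
G(2) = mex{0} = 1
G(3) = mex{0} = 1
G(4) = mex{1} = 0
G(5) = mex{1} = 0
G(6) = mex{0} = 1
G(7) = mex{0,0} = 1
G(8) = mex{1,0,0} = 2
G(9) = mex{1,1,0} = 2
G(10) = mex{2,1,1} = 0
G(11) = mex{2,0,1} = 3
G(12) = mex{0,0,0} = 1
G_A(12) = 1.
Heap B, S = {1, 3, 4}:
n : 0 1 2 3 4 5 6 7 8
G : 0 1 0 1 2 3 2 0 1
G_B(8) = 1.
Combined Grundy value = 1 ⊕ 1 = 0.
A winning move leaves total XOR = 0, i.e. changes one component's Grundy value g to g ⊕ X where X is the current total.
Heap A: target g' = 1⊕0 = 1, but every legal move changes the Grundy value (mex property), so 0 moves.
Heap B: target g' = 1⊕0 = 1, but every legal move changes the Grundy value (mex property), so 0 moves.

0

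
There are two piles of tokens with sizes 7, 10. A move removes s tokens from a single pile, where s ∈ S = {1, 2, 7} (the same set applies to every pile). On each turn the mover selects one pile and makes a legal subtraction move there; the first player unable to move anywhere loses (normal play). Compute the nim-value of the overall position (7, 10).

All piles use S = {1, 2, 7}:
n :  0  1  2  3  4  5  6  7  8  9 10
G :  0  1  2  0  1  2  0  1  2  0  1
Pile A: G(7) = 1.
Pile B: G(10) = 1.
Combined Grundy value = 1 ⊕ 1 = 0.

0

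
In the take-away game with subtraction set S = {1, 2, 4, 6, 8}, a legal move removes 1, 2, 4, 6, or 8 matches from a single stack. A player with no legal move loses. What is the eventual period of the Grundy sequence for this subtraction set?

10

G(0) = 0
G(1) = mex{0} = 1
G(2) = mex{1,0} = 2
G(3) = mex{2,1} = 0
G(4) = mex{0,2,0} = 1
G(5) = mex{1,0,1} = 2
G(6) = mex{2,1,2,0} = 3
G(7) = mex{3,2,0,1} = 4
G(8) = mex{4,3,1,2,0} = 5
G(9) = mex{5,4,2,0,1} = 3
G(10) = mex{3,5,3,1,2} = 0
G(11) = mex{0,3,4,2,0} = 1
G(12) = mex{1,0,5,3,1} = 2
G(13) = mex{2,1,3,4,2} = 0
G(14) = mex{0,2,0,5,3} = 1
G(15) = mex{1,0,1,3,4} = 2
G(16) = mex{2,1,2,0,5} = 3
G(17) = mex{3,2,0,1,3} = 4
G(18) = mex{4,3,1,2,0} = 5
G(19) = mex{5,4,2,0,1} = 3
G(20) = mex{3,5,3,1,2} = 0
G(21) = mex{0,3,4,2,0} = 1
G(n+10) = G(n) holds for n = 0,…,7 (a full window of length max(S) = 8), so the sequence is purely periodic with period 10.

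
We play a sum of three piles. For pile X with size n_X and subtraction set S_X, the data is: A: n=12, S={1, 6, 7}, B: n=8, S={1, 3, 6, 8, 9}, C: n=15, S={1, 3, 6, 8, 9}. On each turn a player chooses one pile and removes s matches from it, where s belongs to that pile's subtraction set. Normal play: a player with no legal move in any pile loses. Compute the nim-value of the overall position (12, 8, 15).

Pile A, S = {1, 6, 7}:
n :  0  1  2  3  4  5  6  7  8  9 10 11 12
G :  0  1  0  1  0  1  2  3  2  3  2  3  0
G_A(12) = 0.
Pile B, S = {1, 3, 6, 8, 9}:
n : 0 1 2 3 4 5 6 7 8
G : 0 1 0 1 0 1 2 3 2
G_B(8) = 2.
Pile C, S = {1, 3, 6, 8, 9}:
n :  0  1  2  3  4  5  6  7  8  9 10 11 12 13 14 15
G :  0  1  0  1  0  1  2  3  2  3  2  3  4  5  0  1
G_C(15) = 1.
Combined Grundy value = 0 ⊕ 2 ⊕ 1 = 3.

3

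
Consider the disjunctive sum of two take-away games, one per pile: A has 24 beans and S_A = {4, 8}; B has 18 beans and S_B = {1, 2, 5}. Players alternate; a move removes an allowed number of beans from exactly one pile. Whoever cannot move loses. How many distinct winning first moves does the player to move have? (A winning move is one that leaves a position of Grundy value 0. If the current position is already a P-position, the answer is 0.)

0

Pile A, S = {4, 8}:
n :  0  1  2  3  4  5  6  7  8  9 10 11 12 13 14 15 16 17 18 19 20 21 22 23 24
G :  0  0  0  0  1  1  1  1  2  2  2  2  0  0  0  0  1  1  1  1  2  2  2  2  0
G_A(24) = 0.
Pile B, S = {1, 2, 5}:
G(0) = 0
G(1) = mex{0} = 1
G(2) = mex{1,0} = 2
G(3) = mex{2,1} = 0
G(4) = mex{0,2} = 1
G(5) = mex{1,0,0} = 2
G(6) = mex{2,1,1} = 0
G(7) = mex{0,2,2} = 1
G(8) = mex{1,0,0} = 2
G(9) = mex{2,1,1} = 0
G(10) = mex{0,2,2} = 1
G(11) = mex{1,0,0} = 2
G(12) = mex{2,1,1} = 0
G(13) = mex{0,2,2} = 1
G(14) = mex{1,0,0} = 2
G(15) = mex{2,1,1} = 0
G(16) = mex{0,2,2} = 1
G(17) = mex{1,0,0} = 2
G(18) = mex{2,1,1} = 0
G_B(18) = 0.
Combined Grundy value = 0 ⊕ 0 = 0.
A winning move leaves total XOR = 0, i.e. changes one component's Grundy value g to g ⊕ X where X is the current total.
Pile A: target g' = 0⊕0 = 0, but every legal move changes the Grundy value (mex property), so 0 moves.
Pile B: target g' = 0⊕0 = 0, but every legal move changes the Grundy value (mex property), so 0 moves.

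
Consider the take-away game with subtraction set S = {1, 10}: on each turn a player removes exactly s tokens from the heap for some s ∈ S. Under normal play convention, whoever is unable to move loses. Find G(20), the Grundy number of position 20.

1

n :  0  1  2  3  4  5  6  7  8  9 10 11 12 13 14 15 16 17 18 19 20
G :  0  1  0  1  0  1  0  1  0  1  2  0  1  0  1  0  1  0  1  0  1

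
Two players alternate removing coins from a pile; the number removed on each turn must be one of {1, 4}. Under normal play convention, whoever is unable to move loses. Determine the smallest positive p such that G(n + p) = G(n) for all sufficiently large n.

n :  0  1  2  3  4  5  6  7  8  9 10 11 12 13 14
G :  0  1  0  1  2  0  1  0  1  2  0  1  0  1  2
G(n+5) = G(n) holds for n = 0,…,3 (a full window of length max(S) = 4), so the sequence is purely periodic with period 5.

5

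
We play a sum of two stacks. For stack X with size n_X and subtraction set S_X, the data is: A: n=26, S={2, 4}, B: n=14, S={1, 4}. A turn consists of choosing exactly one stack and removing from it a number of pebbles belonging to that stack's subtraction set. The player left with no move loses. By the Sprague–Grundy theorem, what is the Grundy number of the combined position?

3

Stack A, S = {2, 4}:
G(0) = 0
G(1) = mex{} = 0
G(2) = mex{0} = 1
G(3) = mex{0} = 1
G(4) = mex{1,0} = 2
G(5) = mex{1,0} = 2
G(6) = mex{2,1} = 0
G(7) = mex{2,1} = 0
G(8) = mex{0,2} = 1
G(9) = mex{0,2} = 1
G(10) = mex{1,0} = 2
G(11) = mex{1,0} = 2
G(12) = mex{2,1} = 0
G(13) = mex{2,1} = 0
G(14) = mex{0,2} = 1
G(15) = mex{0,2} = 1
G(16) = mex{1,0} = 2
G(17) = mex{1,0} = 2
G(18) = mex{2,1} = 0
G(19) = mex{2,1} = 0
G(20) = mex{0,2} = 1
G(21) = mex{0,2} = 1
G(22) = mex{1,0} = 2
G(23) = mex{1,0} = 2
G(24) = mex{2,1} = 0
G(25) = mex{2,1} = 0
G(26) = mex{0,2} = 1
G_A(26) = 1.
Stack B, S = {1, 4}:
G(0) = 0
G(1) = mex{0} = 1
G(2) = mex{1} = 0
G(3) = mex{0} = 1
G(4) = mex{1,0} = 2
G(5) = mex{2,1} = 0
G(6) = mex{0,0} = 1
G(7) = mex{1,1} = 0
G(8) = mex{0,2} = 1
G(9) = mex{1,0} = 2
G(10) = mex{2,1} = 0
G(11) = mex{0,0} = 1
G(12) = mex{1,1} = 0
G(13) = mex{0,2} = 1
G(14) = mex{1,0} = 2
G_B(14) = 2.
Combined Grundy value = 1 ⊕ 2 = 3.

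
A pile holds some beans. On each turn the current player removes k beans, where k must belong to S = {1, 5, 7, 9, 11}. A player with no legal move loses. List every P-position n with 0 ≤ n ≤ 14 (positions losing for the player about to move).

n :  0  1  2  3  4  5  6  7  8  9 10 11 12 13 14
G :  0  1  0  1  0  1  0  1  0  1  0  1  0  1  0
P-positions are exactly the n with G(n) = 0.

0, 2, 4, 6, 8, 10, 12, 14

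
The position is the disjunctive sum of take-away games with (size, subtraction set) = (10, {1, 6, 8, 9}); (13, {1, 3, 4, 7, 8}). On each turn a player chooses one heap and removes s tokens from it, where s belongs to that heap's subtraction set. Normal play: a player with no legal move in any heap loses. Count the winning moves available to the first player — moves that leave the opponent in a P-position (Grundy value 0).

3

Heap A, S = {1, 6, 8, 9}:
n :  0  1  2  3  4  5  6  7  8  9 10
G :  0  1  0  1  0  1  2  0  1  2  3
G_A(10) = 3.
Heap B, S = {1, 3, 4, 7, 8}:
G(0) = 0
G(1) = mex{0} = 1
G(2) = mex{1} = 0
G(3) = mex{0,0} = 1
G(4) = mex{1,1,0} = 2
G(5) = mex{2,0,1} = 3
G(6) = mex{3,1,0} = 2
G(7) = mex{2,2,1,0} = 3
G(8) = mex{3,3,2,1,0} = 4
G(9) = mex{4,2,3,0,1} = 5
G(10) = mex{5,3,2,1,0} = 4
G(11) = mex{4,4,3,2,1} = 0
G(12) = mex{0,5,4,3,2} = 1
G(13) = mex{1,4,5,2,3} = 0
G_B(13) = 0.
Combined Grundy value = 3 ⊕ 0 = 3.
A winning move leaves total XOR = 0, i.e. changes one component's Grundy value g to g ⊕ X where X is the current total.
Heap A: need g' = 3⊕3 = 0. Options: 10−1→G=2, 10−6→G=0, 10−8→G=0, 10−9→G=1. Hits: 2.
Heap B: need g' = 0⊕3 = 3. Options: 13−1→G=1, 13−3→G=4, 13−4→G=5, 13−7→G=2, 13−8→G=3. Hits: 1.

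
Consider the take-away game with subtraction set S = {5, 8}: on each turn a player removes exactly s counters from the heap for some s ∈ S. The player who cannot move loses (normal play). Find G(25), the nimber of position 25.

n :  0  1  2  3  4  5  6  7  8  9 10 11 12 13 14 15 16 17 18 19 20 21 22 23 24 25
G :  0  0  0  0  0  1  1  1  1  1  2  2  2  0  0  0  0  0  1  1  1  1  1  2  2  2

2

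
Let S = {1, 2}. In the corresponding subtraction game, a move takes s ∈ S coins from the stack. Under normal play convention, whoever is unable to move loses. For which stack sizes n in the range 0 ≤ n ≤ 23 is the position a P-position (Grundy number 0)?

n :  0  1  2  3  4  5  6  7  8  9 10 11 12 13 14 15 16 17 18 19 20 21 22 23
G :  0  1  2  0  1  2  0  1  2  0  1  2  0  1  2  0  1  2  0  1  2  0  1  2
P-positions are exactly the n with G(n) = 0.

0, 3, 6, 9, 12, 15, 18, 21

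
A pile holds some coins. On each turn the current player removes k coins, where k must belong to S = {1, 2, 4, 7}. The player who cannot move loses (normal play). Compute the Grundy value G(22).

1

G(0) = 0
G(1) = mex{0} = 1
G(2) = mex{1,0} = 2
G(3) = mex{2,1} = 0
G(4) = mex{0,2,0} = 1
G(5) = mex{1,0,1} = 2
G(6) = mex{2,1,2} = 0
G(7) = mex{0,2,0,0} = 1
G(8) = mex{1,0,1,1} = 2
G(9) = mex{2,1,2,2} = 0
G(10) = mex{0,2,0,0} = 1
G(11) = mex{1,0,1,1} = 2
G(12) = mex{2,1,2,2} = 0
G(13) = mex{0,2,0,0} = 1
G(14) = mex{1,0,1,1} = 2
G(15) = mex{2,1,2,2} = 0
G(16) = mex{0,2,0,0} = 1
G(17) = mex{1,0,1,1} = 2
G(18) = mex{2,1,2,2} = 0
G(19) = mex{0,2,0,0} = 1
G(20) = mex{1,0,1,1} = 2
G(21) = mex{2,1,2,2} = 0
G(22) = mex{0,2,0,0} = 1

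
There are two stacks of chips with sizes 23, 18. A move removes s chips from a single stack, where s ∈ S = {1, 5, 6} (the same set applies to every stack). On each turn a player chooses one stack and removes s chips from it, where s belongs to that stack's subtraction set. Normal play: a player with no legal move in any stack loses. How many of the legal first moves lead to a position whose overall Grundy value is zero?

2

All stacks use S = {1, 5, 6}:
G(0) = 0
G(1) = mex{0} = 1
G(2) = mex{1} = 0
G(3) = mex{0} = 1
G(4) = mex{1} = 0
G(5) = mex{0,0} = 1
G(6) = mex{1,1,0} = 2
G(7) = mex{2,0,1} = 3
G(8) = mex{3,1,0} = 2
G(9) = mex{2,0,1} = 3
G(10) = mex{3,1,0} = 2
G(11) = mex{2,2,1} = 0
G(12) = mex{0,3,2} = 1
G(13) = mex{1,2,3} = 0
G(14) = mex{0,3,2} = 1
G(15) = mex{1,2,3} = 0
G(16) = mex{0,0,2} = 1
G(17) = mex{1,1,0} = 2
G(18) = mex{2,0,1} = 3
G(19) = mex{3,1,0} = 2
G(20) = mex{2,0,1} = 3
G(21) = mex{3,1,0} = 2
G(22) = mex{2,2,1} = 0
G(23) = mex{0,3,2} = 1
Stack A: G(23) = 1.
Stack B: G(18) = 3.
Combined Grundy value = 1 ⊕ 3 = 2.
A winning move leaves total XOR = 0, i.e. changes one component's Grundy value g to g ⊕ X where X is the current total.
Stack A: need g' = 1⊕2 = 3. Options: 23−1→G=0, 23−5→G=3, 23−6→G=2. Hits: 1.
Stack B: need g' = 3⊕2 = 1. Options: 18−1→G=2, 18−5→G=0, 18−6→G=1. Hits: 1.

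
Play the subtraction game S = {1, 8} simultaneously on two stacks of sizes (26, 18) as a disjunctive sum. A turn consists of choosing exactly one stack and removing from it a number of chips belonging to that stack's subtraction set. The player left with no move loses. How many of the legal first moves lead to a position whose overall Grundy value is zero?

All stacks use S = {1, 8}:
G(0) = 0
G(1) = mex{0} = 1
G(2) = mex{1} = 0
G(3) = mex{0} = 1
G(4) = mex{1} = 0
G(5) = mex{0} = 1
G(6) = mex{1} = 0
G(7) = mex{0} = 1
G(8) = mex{1,0} = 2
G(9) = mex{2,1} = 0
G(10) = mex{0,0} = 1
G(11) = mex{1,1} = 0
G(12) = mex{0,0} = 1
G(13) = mex{1,1} = 0
G(14) = mex{0,0} = 1
G(15) = mex{1,1} = 0
G(16) = mex{0,2} = 1
G(17) = mex{1,0} = 2
G(18) = mex{2,1} = 0
G(19) = mex{0,0} = 1
G(20) = mex{1,1} = 0
G(21) = mex{0,0} = 1
G(22) = mex{1,1} = 0
G(23) = mex{0,0} = 1
G(24) = mex{1,1} = 0
G(25) = mex{0,2} = 1
G(26) = mex{1,0} = 2
Stack A: G(26) = 2.
Stack B: G(18) = 0.
Combined Grundy value = 2 ⊕ 0 = 2.
A winning move leaves total XOR = 0, i.e. changes one component's Grundy value g to g ⊕ X where X is the current total.
Stack A: need g' = 2⊕2 = 0. Options: 26−1→G=1, 26−8→G=0. Hits: 1.
Stack B: need g' = 0⊕2 = 2. Options: 18−1→G=2, 18−8→G=1. Hits: 1.

2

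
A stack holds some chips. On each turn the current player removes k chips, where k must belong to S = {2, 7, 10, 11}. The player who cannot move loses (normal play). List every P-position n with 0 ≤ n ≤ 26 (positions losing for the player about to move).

n :  0  1  2  3  4  5  6  7  8  9 10 11 12 13 14 15 16 17 18 19 20 21 22 23 24 25 26
G :  0  0  1  1  0  0  1  1  2  0  3  1  2  0  3  1  2  0  0  1  1  0  0  1  1  2  0
P-positions are exactly the n with G(n) = 0.

0, 1, 4, 5, 9, 13, 17, 18, 21, 22, 26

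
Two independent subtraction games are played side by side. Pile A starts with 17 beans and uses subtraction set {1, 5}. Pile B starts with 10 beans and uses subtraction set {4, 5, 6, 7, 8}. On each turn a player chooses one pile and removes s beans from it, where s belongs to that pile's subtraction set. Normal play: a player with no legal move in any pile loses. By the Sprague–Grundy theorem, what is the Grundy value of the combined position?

Pile A, S = {1, 5}:
G(0) = 0
G(1) = mex{0} = 1
G(2) = mex{1} = 0
G(3) = mex{0} = 1
G(4) = mex{1} = 0
G(5) = mex{0,0} = 1
G(6) = mex{1,1} = 0
G(7) = mex{0,0} = 1
G(8) = mex{1,1} = 0
G(9) = mex{0,0} = 1
G(10) = mex{1,1} = 0
G(11) = mex{0,0} = 1
G(12) = mex{1,1} = 0
G(13) = mex{0,0} = 1
G(14) = mex{1,1} = 0
G(15) = mex{0,0} = 1
G(16) = mex{1,1} = 0
G(17) = mex{0,0} = 1
G_A(17) = 1.
Pile B, S = {4, 5, 6, 7, 8}:
G(0) = 0
G(1) = mex{} = 0
G(2) = mex{} = 0
G(3) = mex{} = 0
G(4) = mex{0} = 1
G(5) = mex{0,0} = 1
G(6) = mex{0,0,0} = 1
G(7) = mex{0,0,0,0} = 1
G(8) = mex{1,0,0,0,0} = 2
G(9) = mex{1,1,0,0,0} = 2
G(10) = mex{1,1,1,0,0} = 2
G_B(10) = 2.
Combined Grundy value = 1 ⊕ 2 = 3.

3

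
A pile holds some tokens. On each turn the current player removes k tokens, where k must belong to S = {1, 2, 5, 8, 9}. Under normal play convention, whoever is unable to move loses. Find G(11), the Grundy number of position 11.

1

n :  0  1  2  3  4  5  6  7  8  9 10 11
G :  0  1  2  0  1  2  0  1  2  3  0  1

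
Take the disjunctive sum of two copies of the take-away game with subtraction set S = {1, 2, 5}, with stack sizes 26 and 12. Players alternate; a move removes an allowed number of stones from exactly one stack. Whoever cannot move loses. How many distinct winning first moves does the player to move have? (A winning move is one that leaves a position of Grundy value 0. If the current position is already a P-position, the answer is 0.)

All stacks use S = {1, 2, 5}:
G(0) = 0
G(1) = mex{0} = 1
G(2) = mex{1,0} = 2
G(3) = mex{2,1} = 0
G(4) = mex{0,2} = 1
G(5) = mex{1,0,0} = 2
G(6) = mex{2,1,1} = 0
G(7) = mex{0,2,2} = 1
G(8) = mex{1,0,0} = 2
G(9) = mex{2,1,1} = 0
G(10) = mex{0,2,2} = 1
G(11) = mex{1,0,0} = 2
G(12) = mex{2,1,1} = 0
G(13) = mex{0,2,2} = 1
G(14) = mex{1,0,0} = 2
G(15) = mex{2,1,1} = 0
G(16) = mex{0,2,2} = 1
G(17) = mex{1,0,0} = 2
G(18) = mex{2,1,1} = 0
G(19) = mex{0,2,2} = 1
G(20) = mex{1,0,0} = 2
G(21) = mex{2,1,1} = 0
G(22) = mex{0,2,2} = 1
G(23) = mex{1,0,0} = 2
G(24) = mex{2,1,1} = 0
G(25) = mex{0,2,2} = 1
G(26) = mex{1,0,0} = 2
Stack A: G(26) = 2.
Stack B: G(12) = 0.
Combined Grundy value = 2 ⊕ 0 = 2.
A winning move leaves total XOR = 0, i.e. changes one component's Grundy value g to g ⊕ X where X is the current total.
Stack A: need g' = 2⊕2 = 0. Options: 26−1→G=1, 26−2→G=0, 26−5→G=0. Hits: 2.
Stack B: need g' = 0⊕2 = 2. Options: 12−1→G=2, 12−2→G=1, 12−5→G=1. Hits: 1.

3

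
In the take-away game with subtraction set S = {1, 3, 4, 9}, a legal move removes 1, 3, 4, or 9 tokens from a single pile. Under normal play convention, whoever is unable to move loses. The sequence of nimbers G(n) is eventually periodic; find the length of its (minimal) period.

12

G(0) = 0
G(1) = mex{0} = 1
G(2) = mex{1} = 0
G(3) = mex{0,0} = 1
G(4) = mex{1,1,0} = 2
G(5) = mex{2,0,1} = 3
G(6) = mex{3,1,0} = 2
G(7) = mex{2,2,1} = 0
G(8) = mex{0,3,2} = 1
G(9) = mex{1,2,3,0} = 4
G(10) = mex{4,0,2,1} = 3
G(11) = mex{3,1,0,0} = 2
G(12) = mex{2,4,1,1} = 0
G(13) = mex{0,3,4,2} = 1
G(14) = mex{1,2,3,3} = 0
G(15) = mex{0,0,2,2} = 1
G(16) = mex{1,1,0,0} = 2
G(17) = mex{2,0,1,1} = 3
G(18) = mex{3,1,0,4} = 2
G(19) = mex{2,2,1,3} = 0
G(20) = mex{0,3,2,2} = 1
G(21) = mex{1,2,3,0} = 4
G(22) = mex{4,0,2,1} = 3
G(23) = mex{3,1,0,0} = 2
G(24) = mex{2,4,1,1} = 0
G(25) = mex{0,3,4,2} = 1
G(n+12) = G(n) holds for n = 0,…,8 (a full window of length max(S) = 9), so the sequence is purely periodic with period 12.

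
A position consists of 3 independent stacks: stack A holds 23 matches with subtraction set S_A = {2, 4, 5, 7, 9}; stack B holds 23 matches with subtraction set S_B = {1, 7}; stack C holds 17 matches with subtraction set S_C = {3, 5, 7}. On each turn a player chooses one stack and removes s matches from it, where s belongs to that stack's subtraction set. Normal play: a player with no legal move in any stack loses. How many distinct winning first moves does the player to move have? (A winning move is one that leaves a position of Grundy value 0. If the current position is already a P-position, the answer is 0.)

Stack A, S = {2, 4, 5, 7, 9}:
G(0) = 0
G(1) = mex{} = 0
G(2) = mex{0} = 1
G(3) = mex{0} = 1
G(4) = mex{1,0} = 2
G(5) = mex{1,0,0} = 2
G(6) = mex{2,1,0} = 3
G(7) = mex{2,1,1,0} = 3
G(8) = mex{3,2,1,0} = 4
G(9) = mex{3,2,2,1,0} = 4
G(10) = mex{4,3,2,1,0} = 5
G(11) = mex{4,3,3,2,1} = 0
G(12) = mex{5,4,3,2,1} = 0
G(13) = mex{0,4,4,3,2} = 1
G(14) = mex{0,5,4,3,2} = 1
G(15) = mex{1,0,5,4,3} = 2
G(16) = mex{1,0,0,4,3} = 2
G(17) = mex{2,1,0,5,4} = 3
G(18) = mex{2,1,1,0,4} = 3
G(19) = mex{3,2,1,0,5} = 4
G(20) = mex{3,2,2,1,0} = 4
G(21) = mex{4,3,2,1,0} = 5
G(22) = mex{4,3,3,2,1} = 0
G(23) = mex{5,4,3,2,1} = 0
G_A(23) = 0.
Stack B, S = {1, 7}:
n :  0  1  2  3  4  5  6  7  8  9 10 11 12 13 14 15 16 17 18 19 20 21 22 23
G :  0  1  0  1  0  1  0  1  0  1  0  1  0  1  0  1  0  1  0  1  0  1  0  1
G_B(23) = 1.
Stack C, S = {3, 5, 7}:
n :  0  1  2  3  4  5  6  7  8  9 10 11 12 13 14 15 16 17
G :  0  0  0  1  1  1  2  2  2  3  0  0  0  1  1  1  2  2
G_C(17) = 2.
Combined Grundy value = 0 ⊕ 1 ⊕ 2 = 3.
A winning move leaves total XOR = 0, i.e. changes one component's Grundy value g to g ⊕ X where X is the current total.
Stack A: need g' = 0⊕3 = 3. Options: 23−2→G=5, 23−4→G=4, 23−5→G=3, 23−7→G=2, 23−9→G=1. Hits: 1.
Stack B: need g' = 1⊕3 = 2. Options: 23−1→G=0, 23−7→G=0. Hits: 0.
Stack C: need g' = 2⊕3 = 1. Options: 17−3→G=1, 17−5→G=0, 17−7→G=0. Hits: 1.

2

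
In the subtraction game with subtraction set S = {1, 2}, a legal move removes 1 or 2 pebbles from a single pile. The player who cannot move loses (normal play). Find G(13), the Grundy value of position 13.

1

n :  0  1  2  3  4  5  6  7  8  9 10 11 12 13
G :  0  1  2  0  1  2  0  1  2  0  1  2  0  1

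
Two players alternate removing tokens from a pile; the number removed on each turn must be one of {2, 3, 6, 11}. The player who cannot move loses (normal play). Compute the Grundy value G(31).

G(0) = 0
G(1) = mex{} = 0
G(2) = mex{0} = 1
G(3) = mex{0,0} = 1
G(4) = mex{1,0} = 2
G(5) = mex{1,1} = 0
G(6) = mex{2,1,0} = 3
G(7) = mex{0,2,0} = 1
G(8) = mex{3,0,1} = 2
G(9) = mex{1,3,1} = 0
G(10) = mex{2,1,2} = 0
G(11) = mex{0,2,0,0} = 1
G(12) = mex{0,0,3,0} = 1
G(13) = mex{1,0,1,1} = 2
G(14) = mex{1,1,2,1} = 0
G(15) = mex{2,1,0,2} = 3
G(16) = mex{0,2,0,0} = 1
G(17) = mex{3,0,1,3} = 2
G(18) = mex{1,3,1,1} = 0
G(19) = mex{2,1,2,2} = 0
G(20) = mex{0,2,0,0} = 1
G(21) = mex{0,0,3,0} = 1
G(22) = mex{1,0,1,1} = 2
G(23) = mex{1,1,2,1} = 0
G(24) = mex{2,1,0,2} = 3
G(25) = mex{0,2,0,0} = 1
G(26) = mex{3,0,1,3} = 2
G(27) = mex{1,3,1,1} = 0
G(28) = mex{2,1,2,2} = 0
G(29) = mex{0,2,0,0} = 1
G(30) = mex{0,0,3,0} = 1
G(31) = mex{1,0,1,1} = 2

2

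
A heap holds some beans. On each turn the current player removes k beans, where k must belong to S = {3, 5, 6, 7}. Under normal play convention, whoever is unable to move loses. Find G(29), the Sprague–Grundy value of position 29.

n :  0  1  2  3  4  5  6  7  8  9 10 11 12 13 14 15 16 17 18 19 20 21 22 23 24 25 26 27 28 29
G :  0  0  0  1  1  1  2  2  2  3  0  0  0  1  1  1  2  2  2  3  0  0  0  1  1  1  2  2  2  3

3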